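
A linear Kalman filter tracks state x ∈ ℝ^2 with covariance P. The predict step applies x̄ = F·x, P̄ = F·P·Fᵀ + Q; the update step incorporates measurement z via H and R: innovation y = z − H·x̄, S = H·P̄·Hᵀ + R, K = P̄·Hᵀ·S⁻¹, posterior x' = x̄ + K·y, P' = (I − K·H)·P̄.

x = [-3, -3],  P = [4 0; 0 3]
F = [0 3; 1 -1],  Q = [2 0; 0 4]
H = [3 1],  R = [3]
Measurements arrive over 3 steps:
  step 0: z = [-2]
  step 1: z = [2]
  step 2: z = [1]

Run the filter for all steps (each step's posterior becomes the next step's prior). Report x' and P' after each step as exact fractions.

step 0: x̄ = F·x = [-9, 0]
step 0: P̄ = F·P·Fᵀ + Q = [29 -9; -9 11]
step 0: y = z − H·x̄ = [25]
step 0: S = H·P̄·Hᵀ + R = [221]
step 0: K = P̄·Hᵀ·S⁻¹ = [6/17; -16/221]
step 0: x' = x̄ + K·y = [-3/17, -400/221]
step 0: P' = (I − K·H)·P̄ = [25/17 -57/17; -57/17 2175/221]
step 1: x̄ = F·x = [-1200/221, 361/221]
step 1: P̄ = F·P·Fᵀ + Q = [20017/221 -8748/221; -8748/221 4866/221]
step 1: y = z − H·x̄ = [3681/221]
step 1: S = H·P̄·Hᵀ + R = [133194/221]
step 1: K = P̄·Hᵀ·S⁻¹ = [17101/44398; -3563/22199]
step 1: x' = x̄ + K·y = [43761/44398, -23084/22199]
step 1: P' = (I − K·H)·P̄ = [51503/44398 -51603/22199; -51603/22199 144120/22199]
step 2: x̄ = F·x = [-69252/22199, 89929/44398]
step 2: P̄ = F·P·Fᵀ + Q = [1341478/22199 -587169/22199; -587169/22199 723747/44398]
step 2: y = z − H·x̄ = [369981/44398]
step 2: S = H·P̄·Hᵀ + R = [17957517/44398]
step 2: K = P̄·Hᵀ·S⁻¹ = [2291510/5985839; -933089/5985839]
step 2: x' = x̄ + K·y = [422373/5985839, 4348739/5985839]
step 2: P' = (I − K·H)·P̄ = [6907708/5985839 -13848594/5985839; -13848594/5985839 38746515/5985839]

step 0: x' = [-3/17, -400/221], P' = [25/17 -57/17; -57/17 2175/221]
step 1: x' = [43761/44398, -23084/22199], P' = [51503/44398 -51603/22199; -51603/22199 144120/22199]
step 2: x' = [422373/5985839, 4348739/5985839], P' = [6907708/5985839 -13848594/5985839; -13848594/5985839 38746515/5985839]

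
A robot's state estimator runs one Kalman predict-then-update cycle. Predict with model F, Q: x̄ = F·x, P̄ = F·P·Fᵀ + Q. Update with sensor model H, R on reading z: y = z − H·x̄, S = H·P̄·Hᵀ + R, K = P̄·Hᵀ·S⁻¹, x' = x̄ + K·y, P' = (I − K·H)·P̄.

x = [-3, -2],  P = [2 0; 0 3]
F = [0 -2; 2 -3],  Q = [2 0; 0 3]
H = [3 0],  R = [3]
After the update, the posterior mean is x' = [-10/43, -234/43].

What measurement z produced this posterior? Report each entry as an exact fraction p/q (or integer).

x̄ = F·x = [4, 0]
P̄ = F·P·Fᵀ + Q = [14 18; 18 38]
S = H·P̄·Hᵀ + R = [129]
K = P̄·Hᵀ·S⁻¹ = [14/43; 18/43]
x' − x̄ = [-182/43, -234/43] = K·y
y = (KᵀK)⁻¹·Kᵀ·(x' − x̄) = [-13]
z = y + H·x̄ = [-13] + [12] = [-1]

z = [-1]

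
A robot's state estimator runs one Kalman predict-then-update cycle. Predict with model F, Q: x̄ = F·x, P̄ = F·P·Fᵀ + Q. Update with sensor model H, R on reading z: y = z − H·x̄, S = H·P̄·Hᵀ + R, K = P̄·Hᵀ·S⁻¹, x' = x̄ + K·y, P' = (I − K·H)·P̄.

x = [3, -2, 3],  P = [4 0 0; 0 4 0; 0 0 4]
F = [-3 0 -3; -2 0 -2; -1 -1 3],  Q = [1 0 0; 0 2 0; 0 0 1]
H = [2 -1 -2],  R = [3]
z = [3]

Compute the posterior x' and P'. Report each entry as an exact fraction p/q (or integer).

x̄ = F·x = [-18, -12, 8]
P̄ = F·P·Fᵀ + Q = [73 48 -24; 48 34 -16; -24 -16 45]
y = z − H·x̄ = [43]
S = H·P̄·Hᵀ + R = [445]
K = P̄·Hᵀ·S⁻¹ = [146/445; 94/445; -122/445]
x' = x̄ + K·y = [-1732/445, -1298/445, -1686/445]
P' = (I − K·H)·P̄ = [11169/445 7636/445 7132/445; 7636/445 6294/445 4348/445; 7132/445 4348/445 5141/445]

x' = [-1732/445, -1298/445, -1686/445]
P' = [11169/445 7636/445 7132/445; 7636/445 6294/445 4348/445; 7132/445 4348/445 5141/445]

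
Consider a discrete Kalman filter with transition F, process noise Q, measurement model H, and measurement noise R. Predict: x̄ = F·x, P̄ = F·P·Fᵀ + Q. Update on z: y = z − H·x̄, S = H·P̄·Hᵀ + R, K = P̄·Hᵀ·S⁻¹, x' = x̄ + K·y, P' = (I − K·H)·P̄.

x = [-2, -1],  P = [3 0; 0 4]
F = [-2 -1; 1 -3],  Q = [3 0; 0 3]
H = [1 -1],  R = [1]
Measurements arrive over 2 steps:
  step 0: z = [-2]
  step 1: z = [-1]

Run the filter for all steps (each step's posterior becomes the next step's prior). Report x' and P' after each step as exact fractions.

step 0: x' = [86/25, 133/25], P' = [781/50 384/25; 384/25 402/25]
step 1: x' = [-20071/1379, -18758/1379], P' = [76165/1379 73705/1379; 73705/1379 72574/1379]

step 0: x̄ = F·x = [5, 1]
step 0: P̄ = F·P·Fᵀ + Q = [19 6; 6 42]
step 0: y = z − H·x̄ = [-6]
step 0: S = H·P̄·Hᵀ + R = [50]
step 0: K = P̄·Hᵀ·S⁻¹ = [13/50; -18/25]
step 0: x' = x̄ + K·y = [86/25, 133/25]
step 0: P' = (I − K·H)·P̄ = [781/50 384/25; 384/25 402/25]
step 1: x̄ = F·x = [-61/5, -313/25]
step 1: P̄ = F·P·Fᵀ + Q = [143 469/5; 469/5 3559/50]
step 1: y = z − H·x̄ = [-33/25]
step 1: S = H·P̄·Hᵀ + R = [1379/50]
step 1: K = P̄·Hᵀ·S⁻¹ = [2460/1379; 1131/1379]
step 1: x' = x̄ + K·y = [-20071/1379, -18758/1379]
step 1: P' = (I − K·H)·P̄ = [76165/1379 73705/1379; 73705/1379 72574/1379]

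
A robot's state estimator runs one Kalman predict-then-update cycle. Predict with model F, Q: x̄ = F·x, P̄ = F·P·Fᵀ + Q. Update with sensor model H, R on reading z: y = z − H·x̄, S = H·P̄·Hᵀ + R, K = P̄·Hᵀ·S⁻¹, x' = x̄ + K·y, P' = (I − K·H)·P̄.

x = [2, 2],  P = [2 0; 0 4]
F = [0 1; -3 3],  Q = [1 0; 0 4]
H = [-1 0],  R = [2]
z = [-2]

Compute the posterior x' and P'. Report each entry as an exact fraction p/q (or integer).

x' = [2, 0]
P' = [10/7 24/7; 24/7 262/7]

x̄ = F·x = [2, 0]
P̄ = F·P·Fᵀ + Q = [5 12; 12 58]
y = z − H·x̄ = [0]
S = H·P̄·Hᵀ + R = [7]
K = P̄·Hᵀ·S⁻¹ = [-5/7; -12/7]
x' = x̄ + K·y = [2, 0]
P' = (I − K·H)·P̄ = [10/7 24/7; 24/7 262/7]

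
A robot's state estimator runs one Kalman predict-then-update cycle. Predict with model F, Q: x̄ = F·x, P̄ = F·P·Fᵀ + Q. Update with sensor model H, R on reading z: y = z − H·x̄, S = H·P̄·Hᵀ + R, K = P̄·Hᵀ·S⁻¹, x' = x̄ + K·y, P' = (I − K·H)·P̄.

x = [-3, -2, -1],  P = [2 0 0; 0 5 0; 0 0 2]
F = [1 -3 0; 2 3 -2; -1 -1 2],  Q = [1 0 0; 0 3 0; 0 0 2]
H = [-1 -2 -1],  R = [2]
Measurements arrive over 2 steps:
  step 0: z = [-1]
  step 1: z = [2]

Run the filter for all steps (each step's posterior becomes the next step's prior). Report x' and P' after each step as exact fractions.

step 0: x̄ = F·x = [3, -10, 3]
step 0: P̄ = F·P·Fᵀ + Q = [48 -41 13; -41 64 -27; 13 -27 17]
step 0: y = z − H·x̄ = [-15]
step 0: S = H·P̄·Hᵀ + R = [77]
step 0: K = P̄·Hᵀ·S⁻¹ = [3/11; -60/77; 24/77]
step 0: x' = x̄ + K·y = [-12/11, 130/77, -129/77]
step 0: P' = (I − K·H)·P̄ = [465/11 -271/11 71/11; -271/11 1328/77 -639/77; 71/11 -639/77 733/77]
step 1: x̄ = F·x = [-474/77, 480/77, -304/77]
step 1: P̄ = F·P·Fᵀ + Q = [26666/77 -4579/77 1763/77; -4579/77 9063/77 -6071/77; 1763/77 -6071/77 4443/77]
step 1: y = z − H·x̄ = [48/11]
step 1: S = H·P̄·Hᵀ + R = [4063/11]
step 1: K = P̄·Hᵀ·S⁻¹ = [-2753/4063; -1068/4063; 848/4063]
step 1: x' = x̄ + K·y = [-259170/28441, 144672/28441, -86384/28441]
step 1: P' = (I − K·H)·P̄ = [5026445/28441 -3562355/28441 2136807/28441; -3562355/28441 2621691/28441 -1666075/28441; 2136807/28441 -1666075/28441 1183471/28441]

step 0: x' = [-12/11, 130/77, -129/77], P' = [465/11 -271/11 71/11; -271/11 1328/77 -639/77; 71/11 -639/77 733/77]
step 1: x' = [-259170/28441, 144672/28441, -86384/28441], P' = [5026445/28441 -3562355/28441 2136807/28441; -3562355/28441 2621691/28441 -1666075/28441; 2136807/28441 -1666075/28441 1183471/28441]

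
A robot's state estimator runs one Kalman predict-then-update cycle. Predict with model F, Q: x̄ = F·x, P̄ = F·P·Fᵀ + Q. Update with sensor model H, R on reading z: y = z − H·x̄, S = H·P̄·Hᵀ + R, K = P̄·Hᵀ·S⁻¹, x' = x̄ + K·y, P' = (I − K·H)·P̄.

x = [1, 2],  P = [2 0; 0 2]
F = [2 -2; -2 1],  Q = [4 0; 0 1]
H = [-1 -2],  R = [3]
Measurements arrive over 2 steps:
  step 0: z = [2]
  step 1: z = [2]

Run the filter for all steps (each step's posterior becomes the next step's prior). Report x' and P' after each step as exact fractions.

step 0: x' = [-2, 0], P' = [364/19 -188/19; -188/19 109/19]
step 1: x' = [2044/555, -304/111], P' = [65024/1665 -7142/333; -7142/333 4132/333]

step 0: x̄ = F·x = [-2, 0]
step 0: P̄ = F·P·Fᵀ + Q = [20 -12; -12 11]
step 0: y = z − H·x̄ = [0]
step 0: S = H·P̄·Hᵀ + R = [19]
step 0: K = P̄·Hᵀ·S⁻¹ = [4/19; -10/19]
step 0: x' = x̄ + K·y = [-2, 0]
step 0: P' = (I − K·H)·P̄ = [364/19 -188/19; -188/19 109/19]
step 1: x̄ = F·x = [-4, 4]
step 1: P̄ = F·P·Fᵀ + Q = [3472/19 -2802/19; -2802/19 2336/19]
step 1: y = z − H·x̄ = [6]
step 1: S = H·P̄·Hᵀ + R = [1665/19]
step 1: K = P̄·Hᵀ·S⁻¹ = [2132/1665; -374/333]
step 1: x' = x̄ + K·y = [2044/555, -304/111]
step 1: P' = (I − K·H)·P̄ = [65024/1665 -7142/333; -7142/333 4132/333]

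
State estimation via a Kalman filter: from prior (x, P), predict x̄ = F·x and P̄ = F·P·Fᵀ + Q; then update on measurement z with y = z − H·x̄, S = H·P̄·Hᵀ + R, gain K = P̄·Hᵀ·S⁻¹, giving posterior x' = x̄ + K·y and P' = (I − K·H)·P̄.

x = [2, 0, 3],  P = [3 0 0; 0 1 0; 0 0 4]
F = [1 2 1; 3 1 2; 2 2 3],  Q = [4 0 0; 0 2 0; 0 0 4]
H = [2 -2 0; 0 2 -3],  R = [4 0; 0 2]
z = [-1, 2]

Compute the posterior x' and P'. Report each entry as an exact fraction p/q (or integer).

x' = [13/8, 2935/1248, 599/624]
P' = [10 121/12 41/6; 121/12 6941/624 783/104; 41/6 783/104 829/156]

x̄ = F·x = [5, 12, 13]
P̄ = F·P·Fᵀ + Q = [15 19 22; 19 46 44; 22 44 56]
y = z − H·x̄ = [13, 17]
S = H·P̄·Hᵀ + R = [96 24; 24 162]
K = P̄·Hᵀ·S⁻¹ = [-1/24 -1/6; -649/1248 -53/312; -217/624 -23/52]
x' = x̄ + K·y = [13/8, 2935/1248, 599/624]
P' = (I − K·H)·P̄ = [10 121/12 41/6; 121/12 6941/624 783/104; 41/6 783/104 829/156]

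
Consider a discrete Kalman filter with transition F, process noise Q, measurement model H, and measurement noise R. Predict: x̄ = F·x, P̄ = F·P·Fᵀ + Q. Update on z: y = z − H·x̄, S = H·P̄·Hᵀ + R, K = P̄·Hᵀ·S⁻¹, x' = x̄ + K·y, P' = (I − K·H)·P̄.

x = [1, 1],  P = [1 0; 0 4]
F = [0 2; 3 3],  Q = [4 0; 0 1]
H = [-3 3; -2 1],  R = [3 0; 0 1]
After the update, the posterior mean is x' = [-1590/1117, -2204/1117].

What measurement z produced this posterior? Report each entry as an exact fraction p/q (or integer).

z = [-2, 1]

x̄ = F·x = [2, 6]
P̄ = F·P·Fᵀ + Q = [20 24; 24 46]
S = H·P̄·Hᵀ + R = [165 42; 42 31]
K = P̄·Hᵀ·S⁻¹ = [348/1117 -1048/1117; 710/1117 -1034/1117]
x' − x̄ = [-3824/1117, -8906/1117] = K·y
y = (KᵀK)⁻¹·Kᵀ·(x' − x̄) = [-14, -1]
z = y + H·x̄ = [-14, -1] + [12, 2] = [-2, 1]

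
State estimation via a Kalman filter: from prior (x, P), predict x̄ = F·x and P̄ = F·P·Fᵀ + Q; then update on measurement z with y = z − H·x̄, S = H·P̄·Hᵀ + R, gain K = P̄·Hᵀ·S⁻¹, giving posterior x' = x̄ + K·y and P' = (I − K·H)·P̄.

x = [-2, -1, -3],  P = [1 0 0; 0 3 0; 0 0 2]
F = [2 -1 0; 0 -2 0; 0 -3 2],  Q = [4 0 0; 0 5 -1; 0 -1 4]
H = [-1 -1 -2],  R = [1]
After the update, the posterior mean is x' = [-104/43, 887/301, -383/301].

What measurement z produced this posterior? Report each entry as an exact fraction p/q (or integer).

x̄ = F·x = [-3, 2, -3]
P̄ = F·P·Fᵀ + Q = [11 6 9; 6 17 17; 9 17 39]
S = H·P̄·Hᵀ + R = [301]
K = P̄·Hᵀ·S⁻¹ = [-5/43; -57/301; -104/301]
x' − x̄ = [25/43, 285/301, 520/301] = K·y
y = (KᵀK)⁻¹·Kᵀ·(x' − x̄) = [-5]
z = y + H·x̄ = [-5] + [7] = [2]

z = [2]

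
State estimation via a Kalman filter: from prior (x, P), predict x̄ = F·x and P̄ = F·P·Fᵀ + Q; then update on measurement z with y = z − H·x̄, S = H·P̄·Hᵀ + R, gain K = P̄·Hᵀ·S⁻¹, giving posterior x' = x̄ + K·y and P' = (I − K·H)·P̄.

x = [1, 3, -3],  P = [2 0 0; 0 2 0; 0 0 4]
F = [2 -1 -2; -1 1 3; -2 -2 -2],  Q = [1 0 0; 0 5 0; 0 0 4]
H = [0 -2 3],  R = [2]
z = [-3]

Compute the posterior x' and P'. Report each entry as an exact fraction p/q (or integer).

x' = [1457/397, -1888/397, -1652/397]
P' = [6111/397 -4134/397 -2724/397; -4134/397 4743/397 3108/397; -2724/397 3108/397 2124/397]

x̄ = F·x = [5, -7, -2]
P̄ = F·P·Fᵀ + Q = [27 -30 12; -30 45 -24; 12 -24 36]
y = z − H·x̄ = [-11]
S = H·P̄·Hᵀ + R = [794]
K = P̄·Hᵀ·S⁻¹ = [48/397; -81/397; 78/397]
x' = x̄ + K·y = [1457/397, -1888/397, -1652/397]
P' = (I − K·H)·P̄ = [6111/397 -4134/397 -2724/397; -4134/397 4743/397 3108/397; -2724/397 3108/397 2124/397]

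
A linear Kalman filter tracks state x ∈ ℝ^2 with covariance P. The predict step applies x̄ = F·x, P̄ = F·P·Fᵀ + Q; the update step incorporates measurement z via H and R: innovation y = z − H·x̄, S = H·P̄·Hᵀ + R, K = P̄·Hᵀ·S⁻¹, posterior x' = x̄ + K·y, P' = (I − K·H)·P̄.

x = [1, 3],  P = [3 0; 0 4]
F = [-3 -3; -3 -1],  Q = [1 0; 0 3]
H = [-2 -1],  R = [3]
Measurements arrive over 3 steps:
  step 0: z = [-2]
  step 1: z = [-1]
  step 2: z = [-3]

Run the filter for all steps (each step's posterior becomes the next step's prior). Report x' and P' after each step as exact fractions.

step 0: x̄ = F·x = [-12, -6]
step 0: P̄ = F·P·Fᵀ + Q = [64 39; 39 34]
step 0: y = z − H·x̄ = [-32]
step 0: S = H·P̄·Hᵀ + R = [449]
step 0: K = P̄·Hᵀ·S⁻¹ = [-167/449; -112/449]
step 0: x' = x̄ + K·y = [-44/449, 890/449]
step 0: P' = (I − K·H)·P̄ = [847/449 -1193/449; -1193/449 2722/449]
step 1: x̄ = F·x = [-2538/449, -758/449]
step 1: P̄ = F·P·Fᵀ + Q = [11096/449 1473/449; 1473/449 4534/449]
step 1: y = z − H·x̄ = [-6283/449]
step 1: S = H·P̄·Hᵀ + R = [56157/449]
step 1: K = P̄·Hᵀ·S⁻¹ = [-23665/56157; -7480/56157]
step 1: x' = x̄ + K·y = [13721/56157, 9866/56157]
step 1: P' = (I − K·H)·P̄ = [140503/56157 -210011/56157; -210011/56157 442462/56157]
step 2: x̄ = F·x = [-23587/18719, -51029/56157]
step 2: P̄ = F·P·Fᵀ + Q = [507548/18719 23927/18719; 23927/18719 615394/56157]
step 2: y = z − H·x̄ = [-361022/56157]
step 2: S = H·P̄·Hᵀ + R = [7161565/56157]
step 2: K = P̄·Hᵀ·S⁻¹ = [-3117069/7161565; -758956/7161565]
step 2: x' = x̄ + K·y = [11015029/7161565, -1628429/7161565]
step 2: P' = (I − K·H)·P̄ = [21162007/7161565 -32972807/7161565; -32972807/7161565 68222482/7161565]

step 0: x' = [-44/449, 890/449], P' = [847/449 -1193/449; -1193/449 2722/449]
step 1: x' = [13721/56157, 9866/56157], P' = [140503/56157 -210011/56157; -210011/56157 442462/56157]
step 2: x' = [11015029/7161565, -1628429/7161565], P' = [21162007/7161565 -32972807/7161565; -32972807/7161565 68222482/7161565]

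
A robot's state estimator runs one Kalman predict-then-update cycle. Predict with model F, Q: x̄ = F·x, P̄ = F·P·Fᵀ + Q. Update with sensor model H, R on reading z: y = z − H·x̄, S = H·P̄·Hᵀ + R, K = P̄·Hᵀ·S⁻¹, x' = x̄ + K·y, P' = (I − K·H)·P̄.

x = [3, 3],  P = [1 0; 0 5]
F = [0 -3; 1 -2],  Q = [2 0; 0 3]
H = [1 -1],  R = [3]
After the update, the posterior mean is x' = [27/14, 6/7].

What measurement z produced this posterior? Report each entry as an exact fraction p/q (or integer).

z = [3]

x̄ = F·x = [-9, -3]
P̄ = F·P·Fᵀ + Q = [47 30; 30 24]
S = H·P̄·Hᵀ + R = [14]
K = P̄·Hᵀ·S⁻¹ = [17/14; 3/7]
x' − x̄ = [153/14, 27/7] = K·y
y = (KᵀK)⁻¹·Kᵀ·(x' − x̄) = [9]
z = y + H·x̄ = [9] + [-6] = [3]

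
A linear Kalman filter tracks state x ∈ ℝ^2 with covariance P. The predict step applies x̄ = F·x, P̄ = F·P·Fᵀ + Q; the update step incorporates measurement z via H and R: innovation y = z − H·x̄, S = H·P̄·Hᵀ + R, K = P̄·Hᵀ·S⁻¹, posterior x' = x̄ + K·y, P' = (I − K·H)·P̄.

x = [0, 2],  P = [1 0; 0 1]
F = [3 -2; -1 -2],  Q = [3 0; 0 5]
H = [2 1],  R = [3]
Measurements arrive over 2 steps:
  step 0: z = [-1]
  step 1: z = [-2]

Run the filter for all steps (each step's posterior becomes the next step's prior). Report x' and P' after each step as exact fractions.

step 0: x̄ = F·x = [-4, -4]
step 0: P̄ = F·P·Fᵀ + Q = [16 1; 1 10]
step 0: y = z − H·x̄ = [11]
step 0: S = H·P̄·Hᵀ + R = [81]
step 0: K = P̄·Hᵀ·S⁻¹ = [11/27; 4/27]
step 0: x' = x̄ + K·y = [13/27, -64/27]
step 0: P' = (I − K·H)·P̄ = [23/9 -35/9; -35/9 74/9]
step 1: x̄ = F·x = [167/27, 115/27]
step 1: P̄ = F·P·Fᵀ + Q = [950/9 367/9; 367/9 224/9]
step 1: y = z − H·x̄ = [-503/27]
step 1: S = H·P̄·Hᵀ + R = [5519/9]
step 1: K = P̄·Hᵀ·S⁻¹ = [2267/5519; 958/5519]
step 1: x' = x̄ + K·y = [-24292/16557, 16979/16557]
step 1: P' = (I − K·H)·P̄ = [11529/5519 -16257/5519; -16257/5519 35388/5519]

step 0: x' = [13/27, -64/27], P' = [23/9 -35/9; -35/9 74/9]
step 1: x' = [-24292/16557, 16979/16557], P' = [11529/5519 -16257/5519; -16257/5519 35388/5519]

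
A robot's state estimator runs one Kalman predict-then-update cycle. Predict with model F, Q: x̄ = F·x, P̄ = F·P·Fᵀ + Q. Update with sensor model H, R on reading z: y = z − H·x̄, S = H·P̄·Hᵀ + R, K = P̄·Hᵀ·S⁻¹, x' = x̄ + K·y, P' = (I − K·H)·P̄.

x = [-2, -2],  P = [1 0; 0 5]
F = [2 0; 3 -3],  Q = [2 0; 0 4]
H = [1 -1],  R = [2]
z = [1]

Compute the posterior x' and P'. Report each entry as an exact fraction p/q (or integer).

x̄ = F·x = [-4, 0]
P̄ = F·P·Fᵀ + Q = [6 6; 6 58]
y = z − H·x̄ = [5]
S = H·P̄·Hᵀ + R = [54]
K = P̄·Hᵀ·S⁻¹ = [0; -26/27]
x' = x̄ + K·y = [-4, -130/27]
P' = (I − K·H)·P̄ = [6 6; 6 214/27]

x' = [-4, -130/27]
P' = [6 6; 6 214/27]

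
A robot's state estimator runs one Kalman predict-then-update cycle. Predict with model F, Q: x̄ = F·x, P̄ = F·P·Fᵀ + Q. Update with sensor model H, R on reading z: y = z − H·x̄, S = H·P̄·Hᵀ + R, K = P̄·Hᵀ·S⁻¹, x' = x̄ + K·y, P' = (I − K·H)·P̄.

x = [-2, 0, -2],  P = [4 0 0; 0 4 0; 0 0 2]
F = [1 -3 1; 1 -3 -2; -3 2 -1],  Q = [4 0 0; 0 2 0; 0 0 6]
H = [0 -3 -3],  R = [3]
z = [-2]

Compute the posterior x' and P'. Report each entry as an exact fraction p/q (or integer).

x' = [-500/139, -226/139, 328/139]
P' = [6382/139 5112/139 -5114/139; 5112/139 5978/139 -5960/139; -5114/139 -5960/139 5988/139]

x̄ = F·x = [-4, 2, 8]
P̄ = F·P·Fᵀ + Q = [46 36 -38; 36 50 -32; -38 -32 60]
y = z − H·x̄ = [28]
S = H·P̄·Hᵀ + R = [417]
K = P̄·Hᵀ·S⁻¹ = [2/139; -18/139; -28/139]
x' = x̄ + K·y = [-500/139, -226/139, 328/139]
P' = (I − K·H)·P̄ = [6382/139 5112/139 -5114/139; 5112/139 5978/139 -5960/139; -5114/139 -5960/139 5988/139]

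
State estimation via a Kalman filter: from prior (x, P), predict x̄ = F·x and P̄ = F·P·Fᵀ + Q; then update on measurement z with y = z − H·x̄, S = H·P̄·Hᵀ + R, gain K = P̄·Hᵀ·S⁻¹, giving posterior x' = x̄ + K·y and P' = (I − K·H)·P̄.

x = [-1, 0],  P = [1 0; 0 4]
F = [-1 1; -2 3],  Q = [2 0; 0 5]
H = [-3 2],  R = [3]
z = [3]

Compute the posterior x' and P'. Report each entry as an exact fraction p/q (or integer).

x̄ = F·x = [1, 2]
P̄ = F·P·Fᵀ + Q = [7 14; 14 45]
y = z − H·x̄ = [2]
S = H·P̄·Hᵀ + R = [78]
K = P̄·Hᵀ·S⁻¹ = [7/78; 8/13]
x' = x̄ + K·y = [46/39, 42/13]
P' = (I − K·H)·P̄ = [497/78 126/13; 126/13 201/13]

x' = [46/39, 42/13]
P' = [497/78 126/13; 126/13 201/13]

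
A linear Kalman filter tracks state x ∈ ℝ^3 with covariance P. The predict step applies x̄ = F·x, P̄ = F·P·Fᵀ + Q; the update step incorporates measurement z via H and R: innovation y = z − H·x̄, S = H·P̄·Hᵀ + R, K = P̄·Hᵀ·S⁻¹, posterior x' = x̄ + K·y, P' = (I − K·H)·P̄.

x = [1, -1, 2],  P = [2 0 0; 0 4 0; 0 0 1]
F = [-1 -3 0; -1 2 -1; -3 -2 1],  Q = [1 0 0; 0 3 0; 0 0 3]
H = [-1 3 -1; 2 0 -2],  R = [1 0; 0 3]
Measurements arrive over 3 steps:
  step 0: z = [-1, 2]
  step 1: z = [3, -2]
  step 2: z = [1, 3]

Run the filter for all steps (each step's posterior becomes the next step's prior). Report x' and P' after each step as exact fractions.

step 0: x̄ = F·x = [2, -5, 1]
step 0: P̄ = F·P·Fᵀ + Q = [39 -22 30; -22 22 -11; 30 -11 38]
step 0: y = z − H·x̄ = [17, 0]
step 0: S = H·P̄·Hᵀ + R = [534 -68; -68 71]
step 0: K = P̄·Hᵀ·S⁻¹ = [-8361/33290 216/16645; 5533/33290 -2508/16645; -8259/33290 -7706/16645]
step 0: x' = x̄ + K·y = [-75557/33290, -72389/33290, -107113/33290]
step 0: P' = (I − K·H)·P̄ = [161799/33290 104863/33290 161151/33290; 104863/33290 74261/33290 112387/33290; 161151/33290 112387/33290 184269/33290]
step 1: x̄ = F·x = [146362/16645, 18946/16645, 132168/16645]
step 1: P̄ = F·P·Fᵀ + Q = [746308/16645 159704/16645 793072/16645; 159704/16645 98142/16645 178241/16645; 793072/16645 178241/16645 939638/16645]
step 1: y = z − H·x̄ = [271627/16645, -61678/16645]
step 1: S = H·P̄·Hᵀ + R = [2144343/16645 275438/16645; 275438/16645 449143/16645]
step 1: K = P̄·Hᵀ·S⁻¹ = [-27062228/53304329 5496064/53304329; -560809/53304329 -4056028/53304329; -27475385/53304329 -17939586/53304329]
step 1: x' = x̄ + K·y = [6723350/53304329, 66550955/53304329, 41366653/53304329]
step 1: P' = (I − K·H)·P̄ = [697042276/53304329 452926076/53304329 688798180/53304329; 452926076/53304329 303791795/53304329 459010118/53304329; 688798180/53304329 459010118/53304329 715707559/53304329]
step 2: x̄ = F·x = [-206376215/53304329, 85011907/53304329, -5889753/2805491]
step 2: P̄ = F·P·Fᵀ + Q = [6202029216/53304329 1393046116/53304329 359486100/2805491; 1393046116/53304329 517681586/53304329 82220243/2805491; 359486100/2805491 82220243/2805491 412129030/2805491]
step 2: y = z − H·x̄ = [-520012914/53304329, 348854803/53304329]
step 2: S = H·P̄·Hᵀ + R = [14674006791/53304329 2242013702/53304329; 2242013702/53304329 1647948931/53304329]
step 2: K = P̄·Hᵀ·S⁻¹ = [-220856448768/359358962473 26493405912/359358962473; -29121634849/359358962473 -34146548508/359358962473; -224219469321/359358962473 -131175065138/359358962473]
step 2: x' = x̄ + K·y = [19115273633/7333856377, 12933524513/7333856377, 11723898689/7333856377]
step 2: P' = (I − K·H)·P̄ = [5755091958240/359358962473 3749862452948/359358962473 5715351849372/359358962473; 3749862452948/359358962473 2507274364603/359358962473 3801082275710/359358962473; 5715351849372/359358962473 3801082275710/359358962473 5912114447079/359358962473]

step 0: x' = [-75557/33290, -72389/33290, -107113/33290], P' = [161799/33290 104863/33290 161151/33290; 104863/33290 74261/33290 112387/33290; 161151/33290 112387/33290 184269/33290]
step 1: x' = [6723350/53304329, 66550955/53304329, 41366653/53304329], P' = [697042276/53304329 452926076/53304329 688798180/53304329; 452926076/53304329 303791795/53304329 459010118/53304329; 688798180/53304329 459010118/53304329 715707559/53304329]
step 2: x' = [19115273633/7333856377, 12933524513/7333856377, 11723898689/7333856377], P' = [5755091958240/359358962473 3749862452948/359358962473 5715351849372/359358962473; 3749862452948/359358962473 2507274364603/359358962473 3801082275710/359358962473; 5715351849372/359358962473 3801082275710/359358962473 5912114447079/359358962473]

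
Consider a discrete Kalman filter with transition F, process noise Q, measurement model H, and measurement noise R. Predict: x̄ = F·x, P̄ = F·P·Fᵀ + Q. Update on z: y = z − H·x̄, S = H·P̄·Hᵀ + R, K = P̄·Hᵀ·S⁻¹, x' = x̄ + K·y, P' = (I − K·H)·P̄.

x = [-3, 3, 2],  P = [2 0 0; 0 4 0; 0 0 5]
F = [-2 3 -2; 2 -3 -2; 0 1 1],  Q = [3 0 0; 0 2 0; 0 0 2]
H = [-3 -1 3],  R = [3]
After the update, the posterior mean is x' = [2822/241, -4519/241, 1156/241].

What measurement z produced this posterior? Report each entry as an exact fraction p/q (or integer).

x̄ = F·x = [11, -19, 5]
P̄ = F·P·Fᵀ + Q = [67 -24 2; -24 66 -22; 2 -22 11]
S = H·P̄·Hᵀ + R = [723]
K = P̄·Hᵀ·S⁻¹ = [-57/241; -20/241; 49/723]
x' − x̄ = [171/241, 60/241, -49/241] = K·y
y = (KᵀK)⁻¹·Kᵀ·(x' − x̄) = [-3]
z = y + H·x̄ = [-3] + [1] = [-2]

z = [-2]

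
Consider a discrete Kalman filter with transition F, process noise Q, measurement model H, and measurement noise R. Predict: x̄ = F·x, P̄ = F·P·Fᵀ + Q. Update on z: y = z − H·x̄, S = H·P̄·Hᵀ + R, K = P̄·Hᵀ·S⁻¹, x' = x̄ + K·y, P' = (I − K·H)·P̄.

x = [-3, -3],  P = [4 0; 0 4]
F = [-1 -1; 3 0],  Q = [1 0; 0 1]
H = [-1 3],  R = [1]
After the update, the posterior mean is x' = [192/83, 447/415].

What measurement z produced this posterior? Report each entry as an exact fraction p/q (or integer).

z = [1]

x̄ = F·x = [6, -9]
P̄ = F·P·Fᵀ + Q = [9 -12; -12 37]
S = H·P̄·Hᵀ + R = [415]
K = P̄·Hᵀ·S⁻¹ = [-9/83; 123/415]
x' − x̄ = [-306/83, 4182/415] = K·y
y = (KᵀK)⁻¹·Kᵀ·(x' − x̄) = [34]
z = y + H·x̄ = [34] + [-33] = [1]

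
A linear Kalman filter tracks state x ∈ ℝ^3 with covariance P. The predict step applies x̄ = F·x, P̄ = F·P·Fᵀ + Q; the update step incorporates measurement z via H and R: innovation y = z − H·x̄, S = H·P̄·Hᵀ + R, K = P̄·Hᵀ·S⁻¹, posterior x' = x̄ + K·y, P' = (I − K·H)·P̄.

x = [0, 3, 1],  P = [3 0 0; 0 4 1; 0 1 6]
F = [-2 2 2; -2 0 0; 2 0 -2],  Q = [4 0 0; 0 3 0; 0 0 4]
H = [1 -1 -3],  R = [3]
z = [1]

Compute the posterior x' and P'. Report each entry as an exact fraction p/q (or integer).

x̄ = F·x = [8, 0, -2]
P̄ = F·P·Fᵀ + Q = [64 12 -40; 12 15 -12; -40 -12 40]
y = z − H·x̄ = [-13]
S = H·P̄·Hᵀ + R = [586]
K = P̄·Hᵀ·S⁻¹ = [86/293; 33/586; -74/293]
x' = x̄ + K·y = [1226/293, -429/586, 376/293]
P' = (I − K·H)·P̄ = [3960/293 678/293 1008/293; 678/293 7701/586 -1074/293; 1008/293 -1074/293 768/293]

x' = [1226/293, -429/586, 376/293]
P' = [3960/293 678/293 1008/293; 678/293 7701/586 -1074/293; 1008/293 -1074/293 768/293]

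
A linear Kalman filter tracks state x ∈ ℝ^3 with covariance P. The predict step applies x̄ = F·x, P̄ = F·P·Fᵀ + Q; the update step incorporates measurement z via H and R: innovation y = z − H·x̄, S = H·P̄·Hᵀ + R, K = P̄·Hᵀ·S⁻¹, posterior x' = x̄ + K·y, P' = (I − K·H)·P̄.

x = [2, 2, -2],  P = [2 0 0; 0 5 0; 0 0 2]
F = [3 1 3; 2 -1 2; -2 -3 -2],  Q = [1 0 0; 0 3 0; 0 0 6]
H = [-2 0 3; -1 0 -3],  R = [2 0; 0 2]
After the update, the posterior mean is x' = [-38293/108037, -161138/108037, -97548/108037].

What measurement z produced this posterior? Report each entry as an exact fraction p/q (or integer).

x̄ = F·x = [2, -2, -6]
P̄ = F·P·Fᵀ + Q = [42 19 -39; 19 24 -1; -39 -1 67]
S = H·P̄·Hᵀ + R = [1241 -636; -636 413]
K = P̄·Hᵀ·S⁻¹ = [-35313/108037 -34761/108037; -27109/108037 -45932/108037; 12195/108037 -23598/108037]
x' − x̄ = [-254367/108037, 54936/108037, 550674/108037] = K·y
y = (KᵀK)⁻¹·Kᵀ·(x' − x̄) = [20, -13]
z = y + H·x̄ = [20, -13] + [-22, 16] = [-2, 3]

z = [-2, 3]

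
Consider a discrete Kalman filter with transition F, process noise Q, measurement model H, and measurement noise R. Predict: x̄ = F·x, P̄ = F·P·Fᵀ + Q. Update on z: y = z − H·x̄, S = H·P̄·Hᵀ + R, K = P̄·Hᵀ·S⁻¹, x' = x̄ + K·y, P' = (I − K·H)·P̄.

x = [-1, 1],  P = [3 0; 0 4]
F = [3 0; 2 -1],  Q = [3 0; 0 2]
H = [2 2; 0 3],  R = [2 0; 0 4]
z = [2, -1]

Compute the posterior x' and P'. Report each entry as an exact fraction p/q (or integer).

x' = [2895/2363, -681/2363]
P' = [1896/2363 -828/2363; -828/2363 900/2363]

x̄ = F·x = [-3, -3]
P̄ = F·P·Fᵀ + Q = [30 18; 18 18]
y = z − H·x̄ = [14, 8]
S = H·P̄·Hᵀ + R = [338 216; 216 166]
K = P̄·Hᵀ·S⁻¹ = [1068/2363 -621/2363; 72/2363 675/2363]
x' = x̄ + K·y = [2895/2363, -681/2363]
P' = (I − K·H)·P̄ = [1896/2363 -828/2363; -828/2363 900/2363]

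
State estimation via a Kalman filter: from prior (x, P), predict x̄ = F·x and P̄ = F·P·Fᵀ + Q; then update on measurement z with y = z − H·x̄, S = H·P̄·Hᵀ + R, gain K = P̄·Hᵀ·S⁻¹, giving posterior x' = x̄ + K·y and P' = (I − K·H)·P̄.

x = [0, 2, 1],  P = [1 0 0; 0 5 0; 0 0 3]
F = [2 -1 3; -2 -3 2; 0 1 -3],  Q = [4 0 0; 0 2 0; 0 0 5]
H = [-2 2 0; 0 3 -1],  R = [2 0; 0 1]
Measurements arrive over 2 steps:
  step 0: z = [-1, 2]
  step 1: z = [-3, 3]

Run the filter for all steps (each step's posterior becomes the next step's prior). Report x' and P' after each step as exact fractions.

step 0: x' = [2152/3457, 4078/51855, -18244/10371], P' = [3461/3457 2055/3457 5292/3457; 2055/3457 35261/51855 18517/10371; 5292/3457 18517/10371 57985/10371]
step 1: x' = [1558967588/891120597, 183956221/891120597, -659704174/297040199], P' = [738075440/891120597 368583238/891120597 300495938/297040199; 368583238/891120597 440359262/891120597 372894027/297040199; 300495938/297040199 372894027/297040199 1211261744/297040199]

step 0: x̄ = F·x = [1, -4, -1]
step 0: P̄ = F·P·Fᵀ + Q = [40 29 -32; 29 63 -33; -32 -33 37]
step 0: y = z − H·x̄ = [9, 13]
step 0: S = H·P̄·Hᵀ + R = [182 206; 206 803]
step 0: K = P̄·Hᵀ·S⁻¹ = [-1406/3457 873/3457; 4436/51855 13198/51855; 2641/10371 -2434/10371]
step 0: x' = x̄ + K·y = [2152/3457, 4078/51855, -18244/10371]
step 0: P' = (I − K·H)·P̄ = [3461/3457 2055/3457 5292/3457; 2055/3457 35261/51855 18517/10371; 5292/3457 18517/10371 57985/10371]
step 1: x̄ = F·x = [-213178/51855, -259234/51855, 277738/51855]
step 1: P̄ = F·P·Fᵀ + Q = [3333416/51855 337178/51855 -2503706/51855; 337178/51855 412259/51855 -412268/51855; -2503706/51855 -412268/51855 2348351/51855]
step 1: y = z − H·x̄ = [-21151/17285, 242201/10371]
step 1: S = H·P̄·Hᵀ + R = [4129662/17285 -248826/3457; -248826/3457 1716829/10371]
step 1: K = P̄·Hᵀ·S⁻¹ = [-369492202/891120597 68087300/297040199; 71776024/891120597 67465235/297040199; 72398089/297040199 -92579663/297040199]
step 1: x' = x̄ + K·y = [1558967588/891120597, 183956221/891120597, -659704174/297040199]
step 1: P' = (I − K·H)·P̄ = [738075440/891120597 368583238/891120597 300495938/297040199; 368583238/891120597 440359262/891120597 372894027/297040199; 300495938/297040199 372894027/297040199 1211261744/297040199]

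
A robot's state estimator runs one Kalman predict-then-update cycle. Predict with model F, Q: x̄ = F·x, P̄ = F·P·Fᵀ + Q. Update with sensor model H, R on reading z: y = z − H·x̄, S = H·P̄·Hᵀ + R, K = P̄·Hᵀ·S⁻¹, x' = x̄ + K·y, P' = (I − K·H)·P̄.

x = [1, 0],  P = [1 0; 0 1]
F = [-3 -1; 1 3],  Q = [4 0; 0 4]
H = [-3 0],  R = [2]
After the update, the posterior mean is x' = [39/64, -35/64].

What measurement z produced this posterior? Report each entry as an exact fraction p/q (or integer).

z = [-2]

x̄ = F·x = [-3, 1]
P̄ = F·P·Fᵀ + Q = [14 -6; -6 14]
S = H·P̄·Hᵀ + R = [128]
K = P̄·Hᵀ·S⁻¹ = [-21/64; 9/64]
x' − x̄ = [231/64, -99/64] = K·y
y = (KᵀK)⁻¹·Kᵀ·(x' − x̄) = [-11]
z = y + H·x̄ = [-11] + [9] = [-2]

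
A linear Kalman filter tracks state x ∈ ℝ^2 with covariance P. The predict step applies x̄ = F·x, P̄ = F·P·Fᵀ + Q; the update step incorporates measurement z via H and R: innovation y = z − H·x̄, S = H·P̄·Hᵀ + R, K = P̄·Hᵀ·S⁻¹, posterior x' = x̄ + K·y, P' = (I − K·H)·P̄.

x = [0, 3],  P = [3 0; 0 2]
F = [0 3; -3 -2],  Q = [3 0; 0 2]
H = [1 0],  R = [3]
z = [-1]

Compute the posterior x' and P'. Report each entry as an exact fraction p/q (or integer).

x̄ = F·x = [9, -6]
P̄ = F·P·Fᵀ + Q = [21 -12; -12 37]
y = z − H·x̄ = [-10]
S = H·P̄·Hᵀ + R = [24]
K = P̄·Hᵀ·S⁻¹ = [7/8; -1/2]
x' = x̄ + K·y = [1/4, -1]
P' = (I − K·H)·P̄ = [21/8 -3/2; -3/2 31]

x' = [1/4, -1]
P' = [21/8 -3/2; -3/2 31]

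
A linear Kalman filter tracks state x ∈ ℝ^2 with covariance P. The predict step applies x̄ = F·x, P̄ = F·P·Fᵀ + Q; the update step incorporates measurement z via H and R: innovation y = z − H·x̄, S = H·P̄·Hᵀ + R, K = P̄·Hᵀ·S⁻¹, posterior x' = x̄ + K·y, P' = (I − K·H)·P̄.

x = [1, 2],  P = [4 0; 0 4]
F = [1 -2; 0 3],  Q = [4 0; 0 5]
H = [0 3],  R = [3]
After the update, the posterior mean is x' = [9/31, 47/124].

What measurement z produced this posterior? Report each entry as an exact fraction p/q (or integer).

x̄ = F·x = [-3, 6]
P̄ = F·P·Fᵀ + Q = [24 -24; -24 41]
S = H·P̄·Hᵀ + R = [372]
K = P̄·Hᵀ·S⁻¹ = [-6/31; 41/124]
x' − x̄ = [102/31, -697/124] = K·y
y = (KᵀK)⁻¹·Kᵀ·(x' − x̄) = [-17]
z = y + H·x̄ = [-17] + [18] = [1]

z = [1]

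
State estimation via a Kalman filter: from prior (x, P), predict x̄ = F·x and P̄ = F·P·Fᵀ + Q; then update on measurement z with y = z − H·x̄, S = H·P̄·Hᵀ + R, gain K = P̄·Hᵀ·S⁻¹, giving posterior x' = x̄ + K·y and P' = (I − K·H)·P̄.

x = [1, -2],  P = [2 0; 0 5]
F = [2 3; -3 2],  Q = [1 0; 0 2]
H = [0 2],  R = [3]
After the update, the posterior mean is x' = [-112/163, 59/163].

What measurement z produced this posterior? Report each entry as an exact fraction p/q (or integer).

x̄ = F·x = [-4, -7]
P̄ = F·P·Fᵀ + Q = [54 18; 18 40]
S = H·P̄·Hᵀ + R = [163]
K = P̄·Hᵀ·S⁻¹ = [36/163; 80/163]
x' − x̄ = [540/163, 1200/163] = K·y
y = (KᵀK)⁻¹·Kᵀ·(x' − x̄) = [15]
z = y + H·x̄ = [15] + [-14] = [1]

z = [1]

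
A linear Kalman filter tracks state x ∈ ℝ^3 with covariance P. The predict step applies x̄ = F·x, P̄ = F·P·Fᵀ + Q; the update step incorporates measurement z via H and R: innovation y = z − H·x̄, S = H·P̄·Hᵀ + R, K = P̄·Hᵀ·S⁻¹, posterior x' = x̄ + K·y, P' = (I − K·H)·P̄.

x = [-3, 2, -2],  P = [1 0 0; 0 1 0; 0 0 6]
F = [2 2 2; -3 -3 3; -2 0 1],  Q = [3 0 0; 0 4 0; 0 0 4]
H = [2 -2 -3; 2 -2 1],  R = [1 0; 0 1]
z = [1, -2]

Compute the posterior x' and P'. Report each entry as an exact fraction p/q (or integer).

x' = [-408916/40837, -384863/40837, -28362/40837]
P' = [881703/40837 876152/40837 6576/40837; 876152/40837 876924/40837 4088/40837; 6576/40837 4088/40837 5022/40837]

x̄ = F·x = [-6, -3, 4]
P̄ = F·P·Fᵀ + Q = [35 24 8; 24 76 24; 8 24 14]
y = z − H·x̄ = [19, 0]
S = H·P̄·Hᵀ + R = [571 274; 274 203]
K = P̄·Hᵀ·S⁻¹ = [-8626/40837 17678/40837; -13808/40837 2544/40837; -10090/40837 9998/40837]
x' = x̄ + K·y = [-408916/40837, -384863/40837, -28362/40837]
P' = (I − K·H)·P̄ = [881703/40837 876152/40837 6576/40837; 876152/40837 876924/40837 4088/40837; 6576/40837 4088/40837 5022/40837]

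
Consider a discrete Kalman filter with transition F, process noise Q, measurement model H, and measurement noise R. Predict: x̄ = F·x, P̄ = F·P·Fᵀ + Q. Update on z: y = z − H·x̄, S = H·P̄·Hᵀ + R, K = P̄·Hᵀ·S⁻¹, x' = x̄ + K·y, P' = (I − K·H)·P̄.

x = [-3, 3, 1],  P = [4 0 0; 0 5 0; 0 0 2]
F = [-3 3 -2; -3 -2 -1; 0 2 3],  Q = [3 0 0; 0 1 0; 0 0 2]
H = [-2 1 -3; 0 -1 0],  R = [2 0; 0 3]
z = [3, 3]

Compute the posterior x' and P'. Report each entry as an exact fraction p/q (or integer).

x̄ = F·x = [16, 2, 9]
P̄ = F·P·Fᵀ + Q = [92 10 18; 10 59 -26; 18 -26 40]
y = z − H·x̄ = [60, 5]
S = H·P̄·Hᵀ + R = [1121 -117; -117 62]
K = P̄·Hᵀ·S⁻¹ = [-15306/55813 -37886/55813; 351/55813 -52450/55813; -8242/55813 7852/55813]
x' = x̄ + K·y = [-214782/55813, -129564/55813, 47057/55813]
P' = (I − K·H)·P̄ = [1266168/55813 113658/55813 -796022/55813; 113658/55813 157350/55813 -23556/55813; -796022/55813 -23556/55813 528324/55813]

x' = [-214782/55813, -129564/55813, 47057/55813]
P' = [1266168/55813 113658/55813 -796022/55813; 113658/55813 157350/55813 -23556/55813; -796022/55813 -23556/55813 528324/55813]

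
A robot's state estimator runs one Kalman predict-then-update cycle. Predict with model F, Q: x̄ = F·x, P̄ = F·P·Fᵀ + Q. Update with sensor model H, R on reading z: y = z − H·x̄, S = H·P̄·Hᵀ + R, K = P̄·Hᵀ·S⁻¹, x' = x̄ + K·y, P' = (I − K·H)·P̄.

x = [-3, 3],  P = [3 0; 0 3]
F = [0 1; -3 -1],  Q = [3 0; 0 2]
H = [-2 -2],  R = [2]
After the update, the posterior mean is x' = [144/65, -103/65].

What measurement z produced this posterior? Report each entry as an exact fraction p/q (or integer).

x̄ = F·x = [3, 6]
P̄ = F·P·Fᵀ + Q = [6 -3; -3 32]
S = H·P̄·Hᵀ + R = [130]
K = P̄·Hᵀ·S⁻¹ = [-3/65; -29/65]
x' − x̄ = [-51/65, -493/65] = K·y
y = (KᵀK)⁻¹·Kᵀ·(x' − x̄) = [17]
z = y + H·x̄ = [17] + [-18] = [-1]

z = [-1]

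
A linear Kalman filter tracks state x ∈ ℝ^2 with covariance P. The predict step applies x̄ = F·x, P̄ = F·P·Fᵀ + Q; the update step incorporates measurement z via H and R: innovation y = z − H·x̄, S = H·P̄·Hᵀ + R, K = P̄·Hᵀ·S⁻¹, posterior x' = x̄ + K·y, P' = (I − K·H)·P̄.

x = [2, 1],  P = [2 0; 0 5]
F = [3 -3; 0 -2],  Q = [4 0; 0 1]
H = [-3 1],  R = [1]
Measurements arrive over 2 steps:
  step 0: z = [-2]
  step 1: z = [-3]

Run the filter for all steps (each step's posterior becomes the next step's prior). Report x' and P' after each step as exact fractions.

step 0: x̄ = F·x = [3, -2]
step 0: P̄ = F·P·Fᵀ + Q = [67 30; 30 21]
step 0: y = z − H·x̄ = [9]
step 0: S = H·P̄·Hᵀ + R = [445]
step 0: K = P̄·Hᵀ·S⁻¹ = [-171/445; -69/445]
step 0: x' = x̄ + K·y = [-204/445, -1511/445]
step 0: P' = (I − K·H)·P̄ = [574/445 1551/445; 1551/445 4584/445]
step 1: x̄ = F·x = [3921/445, 3022/445]
step 1: P̄ = F·P·Fᵀ + Q = [20284/445 18198/445; 18198/445 18781/445]
step 1: y = z − H·x̄ = [7406/445]
step 1: S = H·P̄·Hᵀ + R = [92594/445]
step 1: K = P̄·Hᵀ·S⁻¹ = [-21327/46297; -35813/92594]
step 1: x' = x̄ + K·y = [52995/46297, 16391/46297]
step 1: P' = (I − K·H)·P̄ = [66082/46297 176919/46297; 176919/46297 1025701/92594]

step 0: x' = [-204/445, -1511/445], P' = [574/445 1551/445; 1551/445 4584/445]
step 1: x' = [52995/46297, 16391/46297], P' = [66082/46297 176919/46297; 176919/46297 1025701/92594]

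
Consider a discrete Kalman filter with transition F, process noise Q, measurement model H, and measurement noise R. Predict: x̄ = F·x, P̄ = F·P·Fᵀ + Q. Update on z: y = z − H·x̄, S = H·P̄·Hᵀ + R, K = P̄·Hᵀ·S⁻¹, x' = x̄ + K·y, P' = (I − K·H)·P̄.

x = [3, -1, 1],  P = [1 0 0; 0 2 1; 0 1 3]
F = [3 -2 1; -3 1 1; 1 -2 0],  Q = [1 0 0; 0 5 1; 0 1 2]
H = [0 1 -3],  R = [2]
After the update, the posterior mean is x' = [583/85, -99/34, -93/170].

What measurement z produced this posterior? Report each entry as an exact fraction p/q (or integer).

x̄ = F·x = [12, -9, 5]
P̄ = F·P·Fᵀ + Q = [17 -11 9; -11 21 -8; 9 -8 11]
S = H·P̄·Hᵀ + R = [170]
K = P̄·Hᵀ·S⁻¹ = [-19/85; 9/34; -41/170]
x' − x̄ = [-437/85, 207/34, -943/170] = K·y
y = (KᵀK)⁻¹·Kᵀ·(x' − x̄) = [23]
z = y + H·x̄ = [23] + [-24] = [-1]

z = [-1]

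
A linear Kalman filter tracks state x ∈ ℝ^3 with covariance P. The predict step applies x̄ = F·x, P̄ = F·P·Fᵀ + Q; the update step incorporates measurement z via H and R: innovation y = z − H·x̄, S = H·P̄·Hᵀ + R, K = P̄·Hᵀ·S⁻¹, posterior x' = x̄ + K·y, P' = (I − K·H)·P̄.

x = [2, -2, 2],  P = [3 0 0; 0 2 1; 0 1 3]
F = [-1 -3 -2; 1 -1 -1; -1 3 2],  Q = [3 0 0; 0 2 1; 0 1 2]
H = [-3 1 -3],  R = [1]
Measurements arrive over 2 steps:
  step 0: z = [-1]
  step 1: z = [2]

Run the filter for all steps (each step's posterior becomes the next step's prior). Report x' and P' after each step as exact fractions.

step 0: x' = [195/196, -13/196, -139/196], P' = [9239/196 3095/196 -8203/196; 3095/196 1623/196 -2563/196; -8203/196 -2563/196 7363/196]
step 1: x' = [83891/107263, 64541/107263, -133961/107263], P' = [23184801/536315 7091143/536315 -20816114/536315; 7091143/536315 4028374/536315 -5784752/536315; -20816114/536315 -5784752/536315 18930326/536315]

step 0: x̄ = F·x = [0, 2, -4]
step 0: P̄ = F·P·Fᵀ + Q = [48 14 -39; 14 12 -19; -39 -19 47]
step 0: y = z − H·x̄ = [-15]
step 0: S = H·P̄·Hᵀ + R = [196]
step 0: K = P̄·Hᵀ·S⁻¹ = [-13/196; 27/196; -43/196]
step 0: x' = x̄ + K·y = [195/196, -13/196, -139/196]
step 0: P' = (I − K·H)·P̄ = [9239/196 3095/196 -8203/196; 3095/196 1623/196 -2563/196; -8203/196 -2563/196 7363/196]
step 1: x̄ = F·x = [61/98, 347/196, -128/49]
step 1: P̄ = F·P·Fᵀ + Q = [2222/49 -223/98 -1016/49; -223/98 23707/196 -7013/49; -1016/49 -7013/49 9294/49]
step 1: y = z − H·x̄ = [-1125/196]
step 1: S = H·P̄·Hᵀ + R = [536315/196]
step 1: K = P̄·Hᵀ·S⁻¹ = [-14918/536315; 109201/536315; -127388/536315]
step 1: x' = x̄ + K·y = [83891/107263, 64541/107263, -133961/107263]
step 1: P' = (I − K·H)·P̄ = [23184801/536315 7091143/536315 -20816114/536315; 7091143/536315 4028374/536315 -5784752/536315; -20816114/536315 -5784752/536315 18930326/536315]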